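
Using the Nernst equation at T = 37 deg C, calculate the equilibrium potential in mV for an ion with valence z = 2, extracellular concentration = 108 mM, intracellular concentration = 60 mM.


E = (RT/(zF)) * ln(C_out/C_in)
T = 37 + 273.15 = 310.15 K
E = (8.314 * 310.15 / (2 * 96485)) * ln(108/60)
E = 7.854 mV


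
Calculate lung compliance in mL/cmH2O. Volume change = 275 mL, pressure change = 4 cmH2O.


C = dV / dP
C = 275 / 4
C = 68.75 mL/cmH2O


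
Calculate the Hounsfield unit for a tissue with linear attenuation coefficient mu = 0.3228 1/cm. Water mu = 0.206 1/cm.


HU = ((mu_tissue - mu_water) / mu_water) * 1000
HU = ((0.3228 - 0.206) / 0.206) * 1000
HU = 567


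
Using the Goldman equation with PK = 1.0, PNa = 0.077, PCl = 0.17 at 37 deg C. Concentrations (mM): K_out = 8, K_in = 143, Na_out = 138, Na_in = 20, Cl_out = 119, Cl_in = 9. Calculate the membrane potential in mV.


Vm = (RT/F)*ln((PK*Ko + PNa*Nao + PCl*Cli)/(PK*Ki + PNa*Nai + PCl*Clo))
Numer = 20.156, Denom = 164.77
Vm = -56.15 mV


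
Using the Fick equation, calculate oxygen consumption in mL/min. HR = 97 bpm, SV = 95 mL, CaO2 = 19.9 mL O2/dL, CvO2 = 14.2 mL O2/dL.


CO = HR*SV = 97*95/1000 = 9.215 L/min
a-v O2 diff = 19.9 - 14.2 = 5.7 mL/dL
VO2 = CO * (CaO2-CvO2) * 10 dL/L
VO2 = 9.215 * 5.7 * 10
VO2 = 525.3 mL/min


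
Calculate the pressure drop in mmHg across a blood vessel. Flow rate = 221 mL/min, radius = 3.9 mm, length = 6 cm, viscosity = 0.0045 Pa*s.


dP = 8*mu*L*Q / (pi*r^4)
Q = 221 mL/min = 3.68333e-06 m^3/s
dP = 10.9468 Pa = 10.9468 / 133.322 mmHg = 0.08211 mmHg


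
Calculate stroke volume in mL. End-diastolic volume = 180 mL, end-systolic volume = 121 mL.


SV = EDV - ESV
SV = 180 - 121
SV = 59 mL


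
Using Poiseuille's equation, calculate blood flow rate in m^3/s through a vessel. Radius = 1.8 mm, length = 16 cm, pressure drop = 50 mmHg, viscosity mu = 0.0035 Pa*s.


Q = pi*r^4*dP / (8*mu*L)
r = 0.0018 m, L = 0.16 m
dP = 50 mmHg = 6666.1 Pa
Q = 4.9072e-05 m^3/s


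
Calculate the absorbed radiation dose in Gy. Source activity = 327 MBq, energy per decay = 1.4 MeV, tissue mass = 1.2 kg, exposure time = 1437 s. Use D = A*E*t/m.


A = 327 MBq = 3.2700e+08 Bq
E = 1.4 MeV = 2.2428e-13 J
D = A*E*t/m = 3.2700e+08*2.2428e-13*1437/1.2
D = 0.08782 Gy


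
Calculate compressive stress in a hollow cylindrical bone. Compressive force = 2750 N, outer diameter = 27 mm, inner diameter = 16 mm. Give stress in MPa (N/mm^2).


A = pi*(r_o^2 - r_i^2)
r_o = 13.5 mm, r_i = 8 mm
A = 371.493 mm^2
sigma = F/A = 2750 / 371.493
sigma = 7.403 MPa


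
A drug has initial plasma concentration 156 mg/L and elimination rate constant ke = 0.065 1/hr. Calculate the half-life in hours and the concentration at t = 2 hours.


t_half = ln(2) / ke = 0.693147 / 0.065 = 10.66 hr
C(t) = C0 * exp(-ke*t) = 156 * exp(-0.065*2)
C(2) = 137 mg/L


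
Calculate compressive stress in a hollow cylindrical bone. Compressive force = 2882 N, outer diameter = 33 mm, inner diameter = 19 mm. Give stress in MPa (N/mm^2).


A = pi*(r_o^2 - r_i^2)
r_o = 16.5 mm, r_i = 9.5 mm
A = 571.77 mm^2
sigma = F/A = 2882 / 571.77
sigma = 5.04 MPa


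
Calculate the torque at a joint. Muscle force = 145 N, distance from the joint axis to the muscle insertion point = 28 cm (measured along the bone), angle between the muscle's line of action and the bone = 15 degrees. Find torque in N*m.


Torque = F * d * sin(theta)   (moment arm = d*sin(theta))
d = 28 cm = 0.28 m
Torque = 145 * 0.28 * sin(15)
Torque = 10.51 N*m


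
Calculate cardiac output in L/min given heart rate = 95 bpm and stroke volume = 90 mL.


CO = HR * SV
CO = 95 * 90 / 1000
CO = 8.55 L/min


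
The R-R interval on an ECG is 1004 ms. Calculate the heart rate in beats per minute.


HR = 60 / RR_interval(s)
RR = 1004 ms = 1.004 s
HR = 60 / 1.004 = 59.76 bpm


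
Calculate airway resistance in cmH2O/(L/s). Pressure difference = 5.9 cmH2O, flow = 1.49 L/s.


R = dP / flow
R = 5.9 / 1.49
R = 3.96 cmH2O/(L/s)


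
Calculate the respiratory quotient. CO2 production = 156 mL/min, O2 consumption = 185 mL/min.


RQ = VCO2 / VO2
RQ = 156 / 185
RQ = 0.8432


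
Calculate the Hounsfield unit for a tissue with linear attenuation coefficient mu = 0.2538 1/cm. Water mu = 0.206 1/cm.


HU = ((mu_tissue - mu_water) / mu_water) * 1000
HU = ((0.2538 - 0.206) / 0.206) * 1000
HU = 232


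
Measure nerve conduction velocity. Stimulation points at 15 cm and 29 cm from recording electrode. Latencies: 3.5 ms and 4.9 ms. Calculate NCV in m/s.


Distance = (29 - 15) / 100 = 0.14 m
dt = (4.9 - 3.5) / 1000 = 0.0014 s
NCV = dist / dt = 100 m/s


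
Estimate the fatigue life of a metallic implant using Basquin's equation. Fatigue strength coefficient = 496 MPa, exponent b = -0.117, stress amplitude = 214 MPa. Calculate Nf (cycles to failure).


sigma_a = sigma_f' * (2Nf)^b
2Nf = (sigma_a/sigma_f')^(1/b)
2Nf = (214/496)^(1/-0.117)
2Nf = 1318.9808
Nf = 659.5


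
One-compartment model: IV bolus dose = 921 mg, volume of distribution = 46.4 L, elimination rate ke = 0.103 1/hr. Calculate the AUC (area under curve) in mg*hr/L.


C0 = Dose/Vd = 921/46.4 = 19.8491 mg/L
AUC = C0/ke = 19.8491/0.103
AUC = 192.7 mg*hr/L


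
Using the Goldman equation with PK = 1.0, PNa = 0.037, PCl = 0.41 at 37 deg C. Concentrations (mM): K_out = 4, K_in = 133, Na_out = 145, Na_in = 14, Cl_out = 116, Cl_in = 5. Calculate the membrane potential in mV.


Vm = (RT/F)*ln((PK*Ko + PNa*Nao + PCl*Cli)/(PK*Ki + PNa*Nai + PCl*Clo))
Numer = 11.415, Denom = 181.078
Vm = -73.87 mV


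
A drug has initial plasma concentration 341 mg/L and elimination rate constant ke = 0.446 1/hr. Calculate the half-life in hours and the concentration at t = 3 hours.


t_half = ln(2) / ke = 0.693147 / 0.446 = 1.554 hr
C(t) = C0 * exp(-ke*t) = 341 * exp(-0.446*3)
C(3) = 89.47 mg/L


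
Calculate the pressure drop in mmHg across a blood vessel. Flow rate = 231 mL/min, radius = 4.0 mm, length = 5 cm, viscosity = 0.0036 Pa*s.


dP = 8*mu*L*Q / (pi*r^4)
Q = 231 mL/min = 3.85e-06 m^3/s
dP = 6.8934 Pa = 6.8934 / 133.322 mmHg = 0.0517 mmHg


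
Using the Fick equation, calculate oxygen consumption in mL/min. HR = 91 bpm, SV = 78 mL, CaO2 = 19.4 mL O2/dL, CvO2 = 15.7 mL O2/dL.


CO = HR*SV = 91*78/1000 = 7.098 L/min
a-v O2 diff = 19.4 - 15.7 = 3.7 mL/dL
VO2 = CO * (CaO2-CvO2) * 10 dL/L
VO2 = 7.098 * 3.7 * 10
VO2 = 262.6 mL/min


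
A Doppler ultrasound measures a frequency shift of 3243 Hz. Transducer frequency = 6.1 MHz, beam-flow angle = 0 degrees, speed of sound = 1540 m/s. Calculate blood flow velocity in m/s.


v = fd * c / (2 * f0 * cos(theta))
v = 3243 * 1540 / (2 * 6.1000e+06 * cos(0))
v = 0.4094 m/s


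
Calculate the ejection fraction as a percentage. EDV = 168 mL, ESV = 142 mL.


SV = EDV - ESV = 168 - 142 = 26 mL
EF = SV/EDV * 100 = 26/168 * 100
EF = 15.48%


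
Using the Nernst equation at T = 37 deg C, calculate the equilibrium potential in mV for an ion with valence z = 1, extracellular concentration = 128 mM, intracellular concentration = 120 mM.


E = (RT/(zF)) * ln(C_out/C_in)
T = 37 + 273.15 = 310.15 K
E = (8.314 * 310.15 / (1 * 96485)) * ln(128/120)
E = 1.725 mV


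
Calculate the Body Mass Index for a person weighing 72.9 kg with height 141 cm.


BMI = weight / height^2
height = 141 cm = 1.41 m
BMI = 72.9 / 1.41^2
BMI = 36.67 kg/m^2


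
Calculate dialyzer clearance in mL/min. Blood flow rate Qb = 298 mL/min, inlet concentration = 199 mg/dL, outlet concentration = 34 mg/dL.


K = Qb * (Cb_in - Cb_out) / Cb_in
K = 298 * (199 - 34) / 199
K = 247.1 mL/min


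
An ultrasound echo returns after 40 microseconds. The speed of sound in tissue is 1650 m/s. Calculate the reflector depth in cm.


depth = c * t / 2
t = 40 us = 4.0000e-05 s
depth = 1650 * 4.0000e-05 / 2
depth = 0.033 m = 3.3 cm


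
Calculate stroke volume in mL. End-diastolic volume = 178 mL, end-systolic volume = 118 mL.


SV = EDV - ESV
SV = 178 - 118
SV = 60 mL


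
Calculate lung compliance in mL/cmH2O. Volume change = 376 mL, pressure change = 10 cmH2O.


C = dV / dP
C = 376 / 10
C = 37.6 mL/cmH2O


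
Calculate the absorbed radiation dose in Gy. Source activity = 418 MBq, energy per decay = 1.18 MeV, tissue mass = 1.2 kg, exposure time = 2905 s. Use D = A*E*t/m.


A = 418 MBq = 4.1800e+08 Bq
E = 1.18 MeV = 1.89036e-13 J
D = A*E*t/m = 4.1800e+08*1.89036e-13*2905/1.2
D = 0.1913 Gy


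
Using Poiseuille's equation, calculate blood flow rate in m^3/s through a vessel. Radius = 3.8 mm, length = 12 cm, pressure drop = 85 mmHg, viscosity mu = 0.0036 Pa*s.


Q = pi*r^4*dP / (8*mu*L)
r = 0.0038 m, L = 0.12 m
dP = 85 mmHg = 11332.37 Pa
Q = 0.002148 m^3/s


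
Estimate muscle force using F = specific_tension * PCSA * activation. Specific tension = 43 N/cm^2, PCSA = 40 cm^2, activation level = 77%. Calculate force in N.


F = sigma * PCSA * activation
F = 43 * 40 * 0.77
F = 1324 N


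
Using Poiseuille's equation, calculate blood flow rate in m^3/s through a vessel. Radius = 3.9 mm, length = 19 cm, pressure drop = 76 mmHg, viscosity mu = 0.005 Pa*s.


Q = pi*r^4*dP / (8*mu*L)
r = 0.0039 m, L = 0.19 m
dP = 76 mmHg = 10132.472 Pa
Q = 9.6897e-04 m^3/s


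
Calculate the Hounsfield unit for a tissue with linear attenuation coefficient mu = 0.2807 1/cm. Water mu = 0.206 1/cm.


HU = ((mu_tissue - mu_water) / mu_water) * 1000
HU = ((0.2807 - 0.206) / 0.206) * 1000
HU = 362.6


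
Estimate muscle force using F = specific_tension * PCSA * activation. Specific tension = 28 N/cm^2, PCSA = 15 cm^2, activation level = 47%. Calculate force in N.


F = sigma * PCSA * activation
F = 28 * 15 * 0.47
F = 197.4 N


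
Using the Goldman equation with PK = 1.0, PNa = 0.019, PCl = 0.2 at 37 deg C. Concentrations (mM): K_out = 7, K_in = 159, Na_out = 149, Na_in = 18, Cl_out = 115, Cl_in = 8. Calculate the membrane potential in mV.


Vm = (RT/F)*ln((PK*Ko + PNa*Nao + PCl*Cli)/(PK*Ki + PNa*Nai + PCl*Clo))
Numer = 11.431, Denom = 182.342
Vm = -74.02 mV


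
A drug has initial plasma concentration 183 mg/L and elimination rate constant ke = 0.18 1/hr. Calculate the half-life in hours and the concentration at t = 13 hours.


t_half = ln(2) / ke = 0.693147 / 0.18 = 3.851 hr
C(t) = C0 * exp(-ke*t) = 183 * exp(-0.18*13)
C(13) = 17.63 mg/L


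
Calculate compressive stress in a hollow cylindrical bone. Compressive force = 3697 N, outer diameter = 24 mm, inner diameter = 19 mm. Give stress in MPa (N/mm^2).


A = pi*(r_o^2 - r_i^2)
r_o = 12 mm, r_i = 9.5 mm
A = 168.861 mm^2
sigma = F/A = 3697 / 168.861
sigma = 21.89 MPa


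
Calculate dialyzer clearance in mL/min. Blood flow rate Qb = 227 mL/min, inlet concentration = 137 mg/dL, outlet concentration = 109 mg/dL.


K = Qb * (Cb_in - Cb_out) / Cb_in
K = 227 * (137 - 109) / 137
K = 46.39 mL/min


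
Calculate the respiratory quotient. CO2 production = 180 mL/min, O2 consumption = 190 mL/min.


RQ = VCO2 / VO2
RQ = 180 / 190
RQ = 0.9474


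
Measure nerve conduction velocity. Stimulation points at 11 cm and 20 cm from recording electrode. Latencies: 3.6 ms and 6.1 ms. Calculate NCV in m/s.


Distance = (20 - 11) / 100 = 0.09 m
dt = (6.1 - 3.6) / 1000 = 0.0025 s
NCV = dist / dt = 36 m/s


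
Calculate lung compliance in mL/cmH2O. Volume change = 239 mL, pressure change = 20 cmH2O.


C = dV / dP
C = 239 / 20
C = 11.95 mL/cmH2O


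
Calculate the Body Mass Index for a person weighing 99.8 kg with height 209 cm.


BMI = weight / height^2
height = 209 cm = 2.09 m
BMI = 99.8 / 2.09^2
BMI = 22.85 kg/m^2


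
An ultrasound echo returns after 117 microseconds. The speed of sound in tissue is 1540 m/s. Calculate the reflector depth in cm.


depth = c * t / 2
t = 117 us = 1.1700e-04 s
depth = 1540 * 1.1700e-04 / 2
depth = 0.09009 m = 9.009 cm


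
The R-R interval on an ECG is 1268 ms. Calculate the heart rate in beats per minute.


HR = 60 / RR_interval(s)
RR = 1268 ms = 1.268 s
HR = 60 / 1.268 = 47.32 bpm


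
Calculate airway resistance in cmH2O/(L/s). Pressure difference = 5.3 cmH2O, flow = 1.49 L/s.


R = dP / flow
R = 5.3 / 1.49
R = 3.557 cmH2O/(L/s)


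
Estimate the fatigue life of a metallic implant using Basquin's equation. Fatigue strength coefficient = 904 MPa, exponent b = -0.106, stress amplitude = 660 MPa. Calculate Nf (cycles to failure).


sigma_a = sigma_f' * (2Nf)^b
2Nf = (sigma_a/sigma_f')^(1/b)
2Nf = (660/904)^(1/-0.106)
2Nf = 19.449585
Nf = 9.725


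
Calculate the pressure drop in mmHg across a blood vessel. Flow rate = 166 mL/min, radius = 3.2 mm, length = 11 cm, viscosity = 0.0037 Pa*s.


dP = 8*mu*L*Q / (pi*r^4)
Q = 166 mL/min = 2.76667e-06 m^3/s
dP = 27.3459 Pa = 27.3459 / 133.322 mmHg = 0.2051 mmHg


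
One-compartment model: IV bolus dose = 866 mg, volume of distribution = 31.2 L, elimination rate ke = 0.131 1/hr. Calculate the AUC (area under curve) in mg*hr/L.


C0 = Dose/Vd = 866/31.2 = 27.7564 mg/L
AUC = C0/ke = 27.7564/0.131
AUC = 211.9 mg*hr/L


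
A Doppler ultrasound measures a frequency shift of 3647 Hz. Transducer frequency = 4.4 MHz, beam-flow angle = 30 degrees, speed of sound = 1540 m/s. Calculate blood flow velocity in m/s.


v = fd * c / (2 * f0 * cos(theta))
v = 3647 * 1540 / (2 * 4.4000e+06 * cos(30))
v = 0.737 m/s


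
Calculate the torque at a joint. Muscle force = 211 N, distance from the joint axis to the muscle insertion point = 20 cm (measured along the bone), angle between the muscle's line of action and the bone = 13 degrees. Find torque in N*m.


Torque = F * d * sin(theta)   (moment arm = d*sin(theta))
d = 20 cm = 0.2 m
Torque = 211 * 0.2 * sin(13)
Torque = 9.493 N*m


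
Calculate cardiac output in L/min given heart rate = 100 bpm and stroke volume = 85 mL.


CO = HR * SV
CO = 100 * 85 / 1000
CO = 8.5 L/min


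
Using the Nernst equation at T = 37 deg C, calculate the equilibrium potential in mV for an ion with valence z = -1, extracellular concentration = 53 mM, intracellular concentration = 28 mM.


E = (RT/(zF)) * ln(C_out/C_in)
T = 37 + 273.15 = 310.15 K
E = (8.314 * 310.15 / (-1 * 96485)) * ln(53/28)
E = -17.05 mV


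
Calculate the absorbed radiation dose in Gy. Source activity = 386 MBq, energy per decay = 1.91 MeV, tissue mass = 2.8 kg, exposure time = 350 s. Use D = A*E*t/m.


A = 386 MBq = 3.8600e+08 Bq
E = 1.91 MeV = 3.05982e-13 J
D = A*E*t/m = 3.8600e+08*3.05982e-13*350/2.8
D = 0.01476 Gy


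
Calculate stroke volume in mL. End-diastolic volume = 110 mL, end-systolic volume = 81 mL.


SV = EDV - ESV
SV = 110 - 81
SV = 29 mL


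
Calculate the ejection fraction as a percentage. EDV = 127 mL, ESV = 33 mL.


SV = EDV - ESV = 127 - 33 = 94 mL
EF = SV/EDV * 100 = 94/127 * 100
EF = 74.02%


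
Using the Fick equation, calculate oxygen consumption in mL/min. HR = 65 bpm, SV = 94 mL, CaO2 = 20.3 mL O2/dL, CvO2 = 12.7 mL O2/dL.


CO = HR*SV = 65*94/1000 = 6.11 L/min
a-v O2 diff = 20.3 - 12.7 = 7.6 mL/dL
VO2 = CO * (CaO2-CvO2) * 10 dL/L
VO2 = 6.11 * 7.6 * 10
VO2 = 464.4 mL/min


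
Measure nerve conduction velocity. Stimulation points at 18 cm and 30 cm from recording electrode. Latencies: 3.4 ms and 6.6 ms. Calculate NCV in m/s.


Distance = (30 - 18) / 100 = 0.12 m
dt = (6.6 - 3.4) / 1000 = 0.0032 s
NCV = dist / dt = 37.5 m/s


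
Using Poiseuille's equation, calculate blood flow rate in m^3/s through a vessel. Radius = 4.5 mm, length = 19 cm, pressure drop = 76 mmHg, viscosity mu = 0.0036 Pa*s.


Q = pi*r^4*dP / (8*mu*L)
r = 0.0045 m, L = 0.19 m
dP = 76 mmHg = 10132.472 Pa
Q = 0.002385 m^3/s


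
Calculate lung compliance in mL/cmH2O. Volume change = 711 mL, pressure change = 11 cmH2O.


C = dV / dP
C = 711 / 11
C = 64.64 mL/cmH2O


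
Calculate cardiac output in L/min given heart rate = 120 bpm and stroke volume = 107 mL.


CO = HR * SV
CO = 120 * 107 / 1000
CO = 12.84 L/min


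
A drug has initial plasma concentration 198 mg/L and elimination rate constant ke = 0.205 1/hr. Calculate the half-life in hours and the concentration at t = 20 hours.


t_half = ln(2) / ke = 0.693147 / 0.205 = 3.381 hr
C(t) = C0 * exp(-ke*t) = 198 * exp(-0.205*20)
C(20) = 3.281 mg/L


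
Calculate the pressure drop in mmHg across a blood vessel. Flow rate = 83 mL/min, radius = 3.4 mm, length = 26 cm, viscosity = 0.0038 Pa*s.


dP = 8*mu*L*Q / (pi*r^4)
Q = 83 mL/min = 1.38333e-06 m^3/s
dP = 26.044 Pa = 26.044 / 133.322 mmHg = 0.1953 mmHg


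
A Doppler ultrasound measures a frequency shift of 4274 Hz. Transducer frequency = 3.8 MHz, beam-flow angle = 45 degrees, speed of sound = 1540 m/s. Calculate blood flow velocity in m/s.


v = fd * c / (2 * f0 * cos(theta))
v = 4274 * 1540 / (2 * 3.8000e+06 * cos(45))
v = 1.225 m/s


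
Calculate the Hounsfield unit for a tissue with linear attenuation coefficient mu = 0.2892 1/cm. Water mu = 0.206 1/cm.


HU = ((mu_tissue - mu_water) / mu_water) * 1000
HU = ((0.2892 - 0.206) / 0.206) * 1000
HU = 403.9


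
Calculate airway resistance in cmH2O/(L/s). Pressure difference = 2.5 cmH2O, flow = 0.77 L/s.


R = dP / flow
R = 2.5 / 0.77
R = 3.247 cmH2O/(L/s)


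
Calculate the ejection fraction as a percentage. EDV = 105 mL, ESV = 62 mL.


SV = EDV - ESV = 105 - 62 = 43 mL
EF = SV/EDV * 100 = 43/105 * 100
EF = 40.95%


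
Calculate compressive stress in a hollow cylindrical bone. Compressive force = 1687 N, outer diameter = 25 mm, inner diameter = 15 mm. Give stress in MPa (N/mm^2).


A = pi*(r_o^2 - r_i^2)
r_o = 12.5 mm, r_i = 7.5 mm
A = 314.159 mm^2
sigma = F/A = 1687 / 314.159
sigma = 5.37 MPa


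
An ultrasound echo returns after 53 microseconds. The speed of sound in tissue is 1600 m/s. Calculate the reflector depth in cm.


depth = c * t / 2
t = 53 us = 5.3000e-05 s
depth = 1600 * 5.3000e-05 / 2
depth = 0.0424 m = 4.24 cm


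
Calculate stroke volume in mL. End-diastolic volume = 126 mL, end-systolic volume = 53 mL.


SV = EDV - ESV
SV = 126 - 53
SV = 73 mL


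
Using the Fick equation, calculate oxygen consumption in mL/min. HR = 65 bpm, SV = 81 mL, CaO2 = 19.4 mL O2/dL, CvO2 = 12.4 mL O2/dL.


CO = HR*SV = 65*81/1000 = 5.265 L/min
a-v O2 diff = 19.4 - 12.4 = 7 mL/dL
VO2 = CO * (CaO2-CvO2) * 10 dL/L
VO2 = 5.265 * 7 * 10
VO2 = 368.5 mL/min


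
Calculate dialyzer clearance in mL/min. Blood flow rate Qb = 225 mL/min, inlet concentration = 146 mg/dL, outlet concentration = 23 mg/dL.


K = Qb * (Cb_in - Cb_out) / Cb_in
K = 225 * (146 - 23) / 146
K = 189.6 mL/min


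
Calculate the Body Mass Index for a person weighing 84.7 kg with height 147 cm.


BMI = weight / height^2
height = 147 cm = 1.47 m
BMI = 84.7 / 1.47^2
BMI = 39.2 kg/m^2


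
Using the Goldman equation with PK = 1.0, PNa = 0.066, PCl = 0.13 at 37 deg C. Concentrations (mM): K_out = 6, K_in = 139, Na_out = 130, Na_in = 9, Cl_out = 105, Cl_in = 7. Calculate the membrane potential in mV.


Vm = (RT/F)*ln((PK*Ko + PNa*Nao + PCl*Cli)/(PK*Ki + PNa*Nai + PCl*Clo))
Numer = 15.49, Denom = 153.244
Vm = -61.25 mV


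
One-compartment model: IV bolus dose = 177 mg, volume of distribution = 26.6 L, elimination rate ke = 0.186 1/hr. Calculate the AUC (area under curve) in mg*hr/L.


C0 = Dose/Vd = 177/26.6 = 6.65414 mg/L
AUC = C0/ke = 6.65414/0.186
AUC = 35.77 mg*hr/L


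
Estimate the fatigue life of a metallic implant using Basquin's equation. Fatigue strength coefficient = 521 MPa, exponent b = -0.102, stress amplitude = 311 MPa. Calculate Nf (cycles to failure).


sigma_a = sigma_f' * (2Nf)^b
2Nf = (sigma_a/sigma_f')^(1/b)
2Nf = (311/521)^(1/-0.102)
2Nf = 157.33908
Nf = 78.67


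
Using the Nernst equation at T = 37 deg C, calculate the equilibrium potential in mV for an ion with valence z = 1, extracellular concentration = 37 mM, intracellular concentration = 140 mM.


E = (RT/(zF)) * ln(C_out/C_in)
T = 37 + 273.15 = 310.15 K
E = (8.314 * 310.15 / (1 * 96485)) * ln(37/140)
E = -35.56 mV


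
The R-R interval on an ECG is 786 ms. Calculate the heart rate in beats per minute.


HR = 60 / RR_interval(s)
RR = 786 ms = 0.786 s
HR = 60 / 0.786 = 76.34 bpm


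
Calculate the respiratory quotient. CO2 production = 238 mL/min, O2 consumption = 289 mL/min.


RQ = VCO2 / VO2
RQ = 238 / 289
RQ = 0.8235


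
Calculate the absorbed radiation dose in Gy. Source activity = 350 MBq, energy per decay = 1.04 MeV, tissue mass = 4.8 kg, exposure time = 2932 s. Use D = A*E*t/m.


A = 350 MBq = 3.5000e+08 Bq
E = 1.04 MeV = 1.66608e-13 J
D = A*E*t/m = 3.5000e+08*1.66608e-13*2932/4.8
D = 0.03562 Gy


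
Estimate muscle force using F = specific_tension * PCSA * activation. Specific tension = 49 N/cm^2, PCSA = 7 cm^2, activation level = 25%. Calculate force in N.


F = sigma * PCSA * activation
F = 49 * 7 * 0.25
F = 85.75 N


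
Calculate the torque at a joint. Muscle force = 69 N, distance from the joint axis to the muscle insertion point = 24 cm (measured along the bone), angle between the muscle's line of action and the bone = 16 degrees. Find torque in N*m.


Torque = F * d * sin(theta)   (moment arm = d*sin(theta))
d = 24 cm = 0.24 m
Torque = 69 * 0.24 * sin(16)
Torque = 4.565 N*m


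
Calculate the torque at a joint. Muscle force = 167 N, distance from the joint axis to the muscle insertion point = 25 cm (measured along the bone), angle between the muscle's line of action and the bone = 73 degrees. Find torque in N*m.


Torque = F * d * sin(theta)   (moment arm = d*sin(theta))
d = 25 cm = 0.25 m
Torque = 167 * 0.25 * sin(73)
Torque = 39.93 N*m


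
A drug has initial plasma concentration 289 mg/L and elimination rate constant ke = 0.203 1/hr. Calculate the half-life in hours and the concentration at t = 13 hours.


t_half = ln(2) / ke = 0.693147 / 0.203 = 3.415 hr
C(t) = C0 * exp(-ke*t) = 289 * exp(-0.203*13)
C(13) = 20.64 mg/L


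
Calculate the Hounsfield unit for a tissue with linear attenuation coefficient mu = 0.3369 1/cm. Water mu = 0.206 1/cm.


HU = ((mu_tissue - mu_water) / mu_water) * 1000
HU = ((0.3369 - 0.206) / 0.206) * 1000
HU = 635.4


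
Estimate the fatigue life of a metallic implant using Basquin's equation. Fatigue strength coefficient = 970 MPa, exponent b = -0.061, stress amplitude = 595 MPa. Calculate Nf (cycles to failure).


sigma_a = sigma_f' * (2Nf)^b
2Nf = (sigma_a/sigma_f')^(1/b)
2Nf = (595/970)^(1/-0.061)
2Nf = 3017.0768
Nf = 1509


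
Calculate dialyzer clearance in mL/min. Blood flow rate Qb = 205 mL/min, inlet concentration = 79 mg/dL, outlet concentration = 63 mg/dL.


K = Qb * (Cb_in - Cb_out) / Cb_in
K = 205 * (79 - 63) / 79
K = 41.52 mL/min


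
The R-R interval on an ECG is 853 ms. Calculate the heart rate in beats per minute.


HR = 60 / RR_interval(s)
RR = 853 ms = 0.853 s
HR = 60 / 0.853 = 70.34 bpm


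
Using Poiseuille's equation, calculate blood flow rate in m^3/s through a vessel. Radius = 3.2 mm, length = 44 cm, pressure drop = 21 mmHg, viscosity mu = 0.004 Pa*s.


Q = pi*r^4*dP / (8*mu*L)
r = 0.0032 m, L = 0.44 m
dP = 21 mmHg = 2799.762 Pa
Q = 6.5504e-05 m^3/s


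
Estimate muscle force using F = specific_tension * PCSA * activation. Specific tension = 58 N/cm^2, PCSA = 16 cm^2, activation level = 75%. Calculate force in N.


F = sigma * PCSA * activation
F = 58 * 16 * 0.75
F = 696 N


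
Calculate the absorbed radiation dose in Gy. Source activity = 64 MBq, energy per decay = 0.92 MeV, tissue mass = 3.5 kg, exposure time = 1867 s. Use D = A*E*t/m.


A = 64 MBq = 6.4000e+07 Bq
E = 0.92 MeV = 1.47384e-13 J
D = A*E*t/m = 6.4000e+07*1.47384e-13*1867/3.5
D = 0.005032 Gy


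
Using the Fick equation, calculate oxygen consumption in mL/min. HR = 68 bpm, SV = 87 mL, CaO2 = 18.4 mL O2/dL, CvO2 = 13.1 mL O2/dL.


CO = HR*SV = 68*87/1000 = 5.916 L/min
a-v O2 diff = 18.4 - 13.1 = 5.3 mL/dL
VO2 = CO * (CaO2-CvO2) * 10 dL/L
VO2 = 5.916 * 5.3 * 10
VO2 = 313.5 mL/min


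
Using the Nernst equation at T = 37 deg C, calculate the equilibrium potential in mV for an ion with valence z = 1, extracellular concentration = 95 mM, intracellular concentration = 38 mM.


E = (RT/(zF)) * ln(C_out/C_in)
T = 37 + 273.15 = 310.15 K
E = (8.314 * 310.15 / (1 * 96485)) * ln(95/38)
E = 24.49 mV


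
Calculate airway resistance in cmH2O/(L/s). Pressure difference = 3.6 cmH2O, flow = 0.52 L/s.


R = dP / flow
R = 3.6 / 0.52
R = 6.923 cmH2O/(L/s)


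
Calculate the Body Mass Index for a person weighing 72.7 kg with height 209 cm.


BMI = weight / height^2
height = 209 cm = 2.09 m
BMI = 72.7 / 2.09^2
BMI = 16.64 kg/m^2


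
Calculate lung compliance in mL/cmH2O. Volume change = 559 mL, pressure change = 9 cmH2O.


C = dV / dP
C = 559 / 9
C = 62.11 mL/cmH2O


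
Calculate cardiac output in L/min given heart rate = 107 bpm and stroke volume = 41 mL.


CO = HR * SV
CO = 107 * 41 / 1000
CO = 4.387 L/min


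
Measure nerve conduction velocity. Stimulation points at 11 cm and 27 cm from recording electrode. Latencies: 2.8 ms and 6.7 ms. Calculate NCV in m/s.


Distance = (27 - 11) / 100 = 0.16 m
dt = (6.7 - 2.8) / 1000 = 0.0039 s
NCV = dist / dt = 41.03 m/s


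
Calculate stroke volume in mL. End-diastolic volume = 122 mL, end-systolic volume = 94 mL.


SV = EDV - ESV
SV = 122 - 94
SV = 28 mL


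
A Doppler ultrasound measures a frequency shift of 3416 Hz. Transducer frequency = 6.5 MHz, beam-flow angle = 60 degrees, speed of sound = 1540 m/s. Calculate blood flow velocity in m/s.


v = fd * c / (2 * f0 * cos(theta))
v = 3416 * 1540 / (2 * 6.5000e+06 * cos(60))
v = 0.8093 m/s


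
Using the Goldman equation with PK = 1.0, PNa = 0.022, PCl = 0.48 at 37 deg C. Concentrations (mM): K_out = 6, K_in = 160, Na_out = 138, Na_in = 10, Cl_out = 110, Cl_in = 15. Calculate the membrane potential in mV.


Vm = (RT/F)*ln((PK*Ko + PNa*Nao + PCl*Cli)/(PK*Ki + PNa*Nai + PCl*Clo))
Numer = 16.236, Denom = 213.02
Vm = -68.79 mV


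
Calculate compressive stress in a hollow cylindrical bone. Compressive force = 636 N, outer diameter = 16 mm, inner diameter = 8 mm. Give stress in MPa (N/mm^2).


A = pi*(r_o^2 - r_i^2)
r_o = 8 mm, r_i = 4 mm
A = 150.796 mm^2
sigma = F/A = 636 / 150.796
sigma = 4.218 MPa


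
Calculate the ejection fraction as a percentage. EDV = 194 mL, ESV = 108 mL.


SV = EDV - ESV = 194 - 108 = 86 mL
EF = SV/EDV * 100 = 86/194 * 100
EF = 44.33%


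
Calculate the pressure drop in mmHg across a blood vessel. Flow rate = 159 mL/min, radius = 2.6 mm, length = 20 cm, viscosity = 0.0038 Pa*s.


dP = 8*mu*L*Q / (pi*r^4)
Q = 159 mL/min = 2.65e-06 m^3/s
dP = 112.229 Pa = 112.229 / 133.322 mmHg = 0.8418 mmHg


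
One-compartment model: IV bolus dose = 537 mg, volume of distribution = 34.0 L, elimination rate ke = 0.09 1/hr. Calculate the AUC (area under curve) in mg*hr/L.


C0 = Dose/Vd = 537/34.0 = 15.7941 mg/L
AUC = C0/ke = 15.7941/0.09
AUC = 175.5 mg*hr/L


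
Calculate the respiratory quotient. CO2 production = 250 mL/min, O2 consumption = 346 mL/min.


RQ = VCO2 / VO2
RQ = 250 / 346
RQ = 0.7225


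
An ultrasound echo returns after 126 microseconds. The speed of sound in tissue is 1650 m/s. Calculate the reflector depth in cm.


depth = c * t / 2
t = 126 us = 1.2600e-04 s
depth = 1650 * 1.2600e-04 / 2
depth = 0.10395 m = 10.395 cm


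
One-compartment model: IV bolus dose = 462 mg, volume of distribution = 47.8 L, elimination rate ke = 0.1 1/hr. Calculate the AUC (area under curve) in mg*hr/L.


C0 = Dose/Vd = 462/47.8 = 9.66527 mg/L
AUC = C0/ke = 9.66527/0.1
AUC = 96.65 mg*hr/L


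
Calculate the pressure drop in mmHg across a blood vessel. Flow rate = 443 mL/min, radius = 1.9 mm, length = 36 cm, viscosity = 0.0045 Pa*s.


dP = 8*mu*L*Q / (pi*r^4)
Q = 443 mL/min = 7.38333e-06 m^3/s
dP = 2337.18 Pa = 2337.18 / 133.322 mmHg = 17.53 mmHg


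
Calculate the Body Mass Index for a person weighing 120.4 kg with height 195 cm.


BMI = weight / height^2
height = 195 cm = 1.95 m
BMI = 120.4 / 1.95^2
BMI = 31.66 kg/m^2


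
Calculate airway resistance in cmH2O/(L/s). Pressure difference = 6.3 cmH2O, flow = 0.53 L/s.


R = dP / flow
R = 6.3 / 0.53
R = 11.89 cmH2O/(L/s)


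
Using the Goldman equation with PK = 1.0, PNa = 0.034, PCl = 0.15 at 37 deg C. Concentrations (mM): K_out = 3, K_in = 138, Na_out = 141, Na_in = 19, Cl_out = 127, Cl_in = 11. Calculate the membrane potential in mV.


Vm = (RT/F)*ln((PK*Ko + PNa*Nao + PCl*Cli)/(PK*Ki + PNa*Nai + PCl*Clo))
Numer = 9.444, Denom = 157.696
Vm = -75.24 mV


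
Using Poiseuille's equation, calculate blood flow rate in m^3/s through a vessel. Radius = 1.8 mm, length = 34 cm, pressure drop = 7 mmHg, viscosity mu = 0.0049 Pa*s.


Q = pi*r^4*dP / (8*mu*L)
r = 0.0018 m, L = 0.34 m
dP = 7 mmHg = 933.254 Pa
Q = 2.3093e-06 m^3/s


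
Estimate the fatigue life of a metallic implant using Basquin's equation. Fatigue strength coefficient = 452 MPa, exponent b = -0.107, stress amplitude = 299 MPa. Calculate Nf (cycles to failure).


sigma_a = sigma_f' * (2Nf)^b
2Nf = (sigma_a/sigma_f')^(1/b)
2Nf = (299/452)^(1/-0.107)
2Nf = 47.562425
Nf = 23.78


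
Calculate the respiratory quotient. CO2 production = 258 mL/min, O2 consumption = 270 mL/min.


RQ = VCO2 / VO2
RQ = 258 / 270
RQ = 0.9556


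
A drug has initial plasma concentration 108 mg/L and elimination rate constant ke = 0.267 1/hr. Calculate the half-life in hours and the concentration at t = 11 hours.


t_half = ln(2) / ke = 0.693147 / 0.267 = 2.596 hr
C(t) = C0 * exp(-ke*t) = 108 * exp(-0.267*11)
C(11) = 5.727 mg/L


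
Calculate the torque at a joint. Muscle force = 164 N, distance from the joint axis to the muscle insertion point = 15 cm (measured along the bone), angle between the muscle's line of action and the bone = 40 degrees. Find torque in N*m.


Torque = F * d * sin(theta)   (moment arm = d*sin(theta))
d = 15 cm = 0.15 m
Torque = 164 * 0.15 * sin(40)
Torque = 15.81 N*m


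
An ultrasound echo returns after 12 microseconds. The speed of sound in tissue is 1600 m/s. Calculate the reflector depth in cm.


depth = c * t / 2
t = 12 us = 1.2000e-05 s
depth = 1600 * 1.2000e-05 / 2
depth = 0.0096 m = 0.96 cm


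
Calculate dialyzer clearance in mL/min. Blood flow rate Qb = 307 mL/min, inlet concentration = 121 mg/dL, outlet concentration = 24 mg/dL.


K = Qb * (Cb_in - Cb_out) / Cb_in
K = 307 * (121 - 24) / 121
K = 246.1 mL/min


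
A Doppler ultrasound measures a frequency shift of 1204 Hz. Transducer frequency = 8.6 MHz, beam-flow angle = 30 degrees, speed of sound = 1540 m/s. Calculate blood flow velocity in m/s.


v = fd * c / (2 * f0 * cos(theta))
v = 1204 * 1540 / (2 * 8.6000e+06 * cos(30))
v = 0.1245 m/s


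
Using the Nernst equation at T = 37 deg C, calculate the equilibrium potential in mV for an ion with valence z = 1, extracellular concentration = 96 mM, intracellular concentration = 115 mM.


E = (RT/(zF)) * ln(C_out/C_in)
T = 37 + 273.15 = 310.15 K
E = (8.314 * 310.15 / (1 * 96485)) * ln(96/115)
E = -4.826 mV


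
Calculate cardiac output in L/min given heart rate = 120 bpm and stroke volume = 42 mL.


CO = HR * SV
CO = 120 * 42 / 1000
CO = 5.04 L/min


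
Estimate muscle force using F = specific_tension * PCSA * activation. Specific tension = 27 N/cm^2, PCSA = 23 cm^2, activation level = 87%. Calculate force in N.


F = sigma * PCSA * activation
F = 27 * 23 * 0.87
F = 540.3 N


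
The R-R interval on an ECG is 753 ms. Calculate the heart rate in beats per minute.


HR = 60 / RR_interval(s)
RR = 753 ms = 0.753 s
HR = 60 / 0.753 = 79.68 bpm


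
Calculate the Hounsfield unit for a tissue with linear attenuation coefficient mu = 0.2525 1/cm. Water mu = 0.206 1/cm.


HU = ((mu_tissue - mu_water) / mu_water) * 1000
HU = ((0.2525 - 0.206) / 0.206) * 1000
HU = 225.7


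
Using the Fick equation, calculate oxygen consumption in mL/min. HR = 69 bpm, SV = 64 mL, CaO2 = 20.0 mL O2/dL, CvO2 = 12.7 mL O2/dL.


CO = HR*SV = 69*64/1000 = 4.416 L/min
a-v O2 diff = 20.0 - 12.7 = 7.3 mL/dL
VO2 = CO * (CaO2-CvO2) * 10 dL/L
VO2 = 4.416 * 7.3 * 10
VO2 = 322.4 mL/min


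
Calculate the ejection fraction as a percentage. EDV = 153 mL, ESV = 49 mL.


SV = EDV - ESV = 153 - 49 = 104 mL
EF = SV/EDV * 100 = 104/153 * 100
EF = 67.97%


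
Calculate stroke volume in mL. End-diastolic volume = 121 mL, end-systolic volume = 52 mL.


SV = EDV - ESV
SV = 121 - 52
SV = 69 mL


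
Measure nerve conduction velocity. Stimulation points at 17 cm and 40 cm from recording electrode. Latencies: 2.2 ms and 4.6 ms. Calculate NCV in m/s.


Distance = (40 - 17) / 100 = 0.23 m
dt = (4.6 - 2.2) / 1000 = 0.0024 s
NCV = dist / dt = 95.83 m/s


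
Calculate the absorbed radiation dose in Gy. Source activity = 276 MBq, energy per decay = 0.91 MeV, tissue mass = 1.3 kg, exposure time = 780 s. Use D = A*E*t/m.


A = 276 MBq = 2.7600e+08 Bq
E = 0.91 MeV = 1.45782e-13 J
D = A*E*t/m = 2.7600e+08*1.45782e-13*780/1.3
D = 0.02414 Gy


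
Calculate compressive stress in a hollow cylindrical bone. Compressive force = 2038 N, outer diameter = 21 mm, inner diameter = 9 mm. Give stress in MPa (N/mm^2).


A = pi*(r_o^2 - r_i^2)
r_o = 10.5 mm, r_i = 4.5 mm
A = 282.743 mm^2
sigma = F/A = 2038 / 282.743
sigma = 7.208 MPa


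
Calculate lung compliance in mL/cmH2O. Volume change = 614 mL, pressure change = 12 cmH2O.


C = dV / dP
C = 614 / 12
C = 51.17 mL/cmH2O


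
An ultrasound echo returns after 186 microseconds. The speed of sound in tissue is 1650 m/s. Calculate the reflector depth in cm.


depth = c * t / 2
t = 186 us = 1.8600e-04 s
depth = 1650 * 1.8600e-04 / 2
depth = 0.15345 m = 15.345 cm


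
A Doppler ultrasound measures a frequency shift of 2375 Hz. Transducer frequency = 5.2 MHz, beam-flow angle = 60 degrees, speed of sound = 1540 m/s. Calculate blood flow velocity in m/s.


v = fd * c / (2 * f0 * cos(theta))
v = 2375 * 1540 / (2 * 5.2000e+06 * cos(60))
v = 0.7034 m/s


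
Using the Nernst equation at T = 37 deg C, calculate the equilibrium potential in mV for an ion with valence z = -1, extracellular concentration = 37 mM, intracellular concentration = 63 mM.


E = (RT/(zF)) * ln(C_out/C_in)
T = 37 + 273.15 = 310.15 K
E = (8.314 * 310.15 / (-1 * 96485)) * ln(37/63)
E = 14.22 mV


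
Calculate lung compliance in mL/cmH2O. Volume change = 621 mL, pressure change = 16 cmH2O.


C = dV / dP
C = 621 / 16
C = 38.81 mL/cmH2O


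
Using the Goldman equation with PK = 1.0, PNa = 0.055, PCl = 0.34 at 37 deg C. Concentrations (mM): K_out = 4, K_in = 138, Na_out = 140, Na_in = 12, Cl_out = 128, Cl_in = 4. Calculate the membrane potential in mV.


Vm = (RT/F)*ln((PK*Ko + PNa*Nao + PCl*Cli)/(PK*Ki + PNa*Nai + PCl*Clo))
Numer = 13.06, Denom = 182.18
Vm = -70.43 mV


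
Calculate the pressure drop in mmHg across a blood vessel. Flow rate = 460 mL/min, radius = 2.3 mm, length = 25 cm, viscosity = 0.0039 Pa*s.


dP = 8*mu*L*Q / (pi*r^4)
Q = 460 mL/min = 7.66667e-06 m^3/s
dP = 680.206 Pa = 680.206 / 133.322 mmHg = 5.102 mmHg


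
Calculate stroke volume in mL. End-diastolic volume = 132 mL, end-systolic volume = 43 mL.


SV = EDV - ESV
SV = 132 - 43
SV = 89 mL


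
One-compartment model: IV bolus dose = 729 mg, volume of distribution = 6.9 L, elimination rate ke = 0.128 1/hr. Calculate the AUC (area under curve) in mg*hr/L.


C0 = Dose/Vd = 729/6.9 = 105.652 mg/L
AUC = C0/ke = 105.652/0.128
AUC = 825.4 mg*hr/L


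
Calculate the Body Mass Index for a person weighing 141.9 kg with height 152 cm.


BMI = weight / height^2
height = 152 cm = 1.52 m
BMI = 141.9 / 1.52^2
BMI = 61.42 kg/m^2


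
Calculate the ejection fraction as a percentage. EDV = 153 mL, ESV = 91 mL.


SV = EDV - ESV = 153 - 91 = 62 mL
EF = SV/EDV * 100 = 62/153 * 100
EF = 40.52%


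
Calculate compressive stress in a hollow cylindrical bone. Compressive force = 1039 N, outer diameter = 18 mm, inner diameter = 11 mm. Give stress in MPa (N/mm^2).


A = pi*(r_o^2 - r_i^2)
r_o = 9 mm, r_i = 5.5 mm
A = 159.436 mm^2
sigma = F/A = 1039 / 159.436
sigma = 6.517 MPa


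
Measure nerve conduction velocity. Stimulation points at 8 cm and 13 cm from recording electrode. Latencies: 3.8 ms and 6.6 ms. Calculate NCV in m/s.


Distance = (13 - 8) / 100 = 0.05 m
dt = (6.6 - 3.8) / 1000 = 0.0028 s
NCV = dist / dt = 17.86 m/s


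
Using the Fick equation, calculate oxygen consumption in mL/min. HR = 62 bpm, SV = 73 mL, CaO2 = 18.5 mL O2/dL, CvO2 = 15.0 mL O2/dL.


CO = HR*SV = 62*73/1000 = 4.526 L/min
a-v O2 diff = 18.5 - 15.0 = 3.5 mL/dL
VO2 = CO * (CaO2-CvO2) * 10 dL/L
VO2 = 4.526 * 3.5 * 10
VO2 = 158.4 mL/min


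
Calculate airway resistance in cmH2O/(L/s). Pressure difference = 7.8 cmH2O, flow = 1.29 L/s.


R = dP / flow
R = 7.8 / 1.29
R = 6.047 cmH2O/(L/s)


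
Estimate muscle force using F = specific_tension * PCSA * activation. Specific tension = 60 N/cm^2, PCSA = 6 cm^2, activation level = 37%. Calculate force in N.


F = sigma * PCSA * activation
F = 60 * 6 * 0.37
F = 133.2 N


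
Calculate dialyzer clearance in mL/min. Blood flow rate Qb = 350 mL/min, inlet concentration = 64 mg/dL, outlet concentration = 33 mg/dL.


K = Qb * (Cb_in - Cb_out) / Cb_in
K = 350 * (64 - 33) / 64
K = 169.5 mL/min


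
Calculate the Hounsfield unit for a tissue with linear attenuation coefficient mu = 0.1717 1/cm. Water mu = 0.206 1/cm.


HU = ((mu_tissue - mu_water) / mu_water) * 1000
HU = ((0.1717 - 0.206) / 0.206) * 1000
HU = -166.5


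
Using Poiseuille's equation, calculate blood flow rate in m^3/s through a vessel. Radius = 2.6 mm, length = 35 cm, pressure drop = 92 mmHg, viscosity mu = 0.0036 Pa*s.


Q = pi*r^4*dP / (8*mu*L)
r = 0.0026 m, L = 0.35 m
dP = 92 mmHg = 12265.624 Pa
Q = 1.7469e-04 m^3/s


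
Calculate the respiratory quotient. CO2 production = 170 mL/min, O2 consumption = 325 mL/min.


RQ = VCO2 / VO2
RQ = 170 / 325
RQ = 0.5231


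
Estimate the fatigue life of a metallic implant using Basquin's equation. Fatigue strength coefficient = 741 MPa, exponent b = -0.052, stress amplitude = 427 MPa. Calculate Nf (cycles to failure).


sigma_a = sigma_f' * (2Nf)^b
2Nf = (sigma_a/sigma_f')^(1/b)
2Nf = (427/741)^(1/-0.052)
2Nf = 40147.661
Nf = 2.007e+04


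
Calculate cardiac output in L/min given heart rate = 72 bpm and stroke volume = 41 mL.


CO = HR * SV
CO = 72 * 41 / 1000
CO = 2.952 L/min


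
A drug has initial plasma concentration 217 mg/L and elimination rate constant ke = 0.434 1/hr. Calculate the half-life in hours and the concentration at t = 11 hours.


t_half = ln(2) / ke = 0.693147 / 0.434 = 1.597 hr
C(t) = C0 * exp(-ke*t) = 217 * exp(-0.434*11)
C(11) = 1.833 mg/L


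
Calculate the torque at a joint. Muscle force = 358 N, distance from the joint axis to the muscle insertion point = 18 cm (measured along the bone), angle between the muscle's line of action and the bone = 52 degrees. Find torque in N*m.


Torque = F * d * sin(theta)   (moment arm = d*sin(theta))
d = 18 cm = 0.18 m
Torque = 358 * 0.18 * sin(52)
Torque = 50.78 N*m


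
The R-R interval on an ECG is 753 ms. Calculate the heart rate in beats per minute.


HR = 60 / RR_interval(s)
RR = 753 ms = 0.753 s
HR = 60 / 0.753 = 79.68 bpm


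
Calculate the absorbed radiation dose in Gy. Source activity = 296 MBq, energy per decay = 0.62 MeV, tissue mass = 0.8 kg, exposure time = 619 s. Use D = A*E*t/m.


A = 296 MBq = 2.9600e+08 Bq
E = 0.62 MeV = 9.9324e-14 J
D = A*E*t/m = 2.9600e+08*9.9324e-14*619/0.8
D = 0.02275 Gy


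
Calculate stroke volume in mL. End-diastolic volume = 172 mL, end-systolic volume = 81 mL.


SV = EDV - ESV
SV = 172 - 81
SV = 91 mL


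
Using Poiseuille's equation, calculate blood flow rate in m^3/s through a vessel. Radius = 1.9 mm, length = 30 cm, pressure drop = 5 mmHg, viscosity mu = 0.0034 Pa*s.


Q = pi*r^4*dP / (8*mu*L)
r = 0.0019 m, L = 0.3 m
dP = 5 mmHg = 666.61 Pa
Q = 3.3446e-06 m^3/s
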